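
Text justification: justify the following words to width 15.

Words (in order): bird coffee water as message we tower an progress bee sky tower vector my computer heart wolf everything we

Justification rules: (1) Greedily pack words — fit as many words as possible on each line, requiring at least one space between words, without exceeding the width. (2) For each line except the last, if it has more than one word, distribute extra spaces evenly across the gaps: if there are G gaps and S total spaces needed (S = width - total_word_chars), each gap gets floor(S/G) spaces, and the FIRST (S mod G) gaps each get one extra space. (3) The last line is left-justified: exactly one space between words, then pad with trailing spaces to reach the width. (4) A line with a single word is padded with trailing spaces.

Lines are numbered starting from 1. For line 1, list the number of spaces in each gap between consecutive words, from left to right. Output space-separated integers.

Answer: 5

Derivation:
Line 1: ['bird', 'coffee'] (min_width=11, slack=4)
Line 2: ['water', 'as'] (min_width=8, slack=7)
Line 3: ['message', 'we'] (min_width=10, slack=5)
Line 4: ['tower', 'an'] (min_width=8, slack=7)
Line 5: ['progress', 'bee'] (min_width=12, slack=3)
Line 6: ['sky', 'tower'] (min_width=9, slack=6)
Line 7: ['vector', 'my'] (min_width=9, slack=6)
Line 8: ['computer', 'heart'] (min_width=14, slack=1)
Line 9: ['wolf', 'everything'] (min_width=15, slack=0)
Line 10: ['we'] (min_width=2, slack=13)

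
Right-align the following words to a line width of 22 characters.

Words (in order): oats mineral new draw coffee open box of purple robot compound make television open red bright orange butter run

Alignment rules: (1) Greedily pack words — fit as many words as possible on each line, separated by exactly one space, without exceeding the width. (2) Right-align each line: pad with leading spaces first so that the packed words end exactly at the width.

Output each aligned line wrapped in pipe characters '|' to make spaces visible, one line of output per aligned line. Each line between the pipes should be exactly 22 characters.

Line 1: ['oats', 'mineral', 'new', 'draw'] (min_width=21, slack=1)
Line 2: ['coffee', 'open', 'box', 'of'] (min_width=18, slack=4)
Line 3: ['purple', 'robot', 'compound'] (min_width=21, slack=1)
Line 4: ['make', 'television', 'open'] (min_width=20, slack=2)
Line 5: ['red', 'bright', 'orange'] (min_width=17, slack=5)
Line 6: ['butter', 'run'] (min_width=10, slack=12)

Answer: | oats mineral new draw|
|    coffee open box of|
| purple robot compound|
|  make television open|
|     red bright orange|
|            butter run|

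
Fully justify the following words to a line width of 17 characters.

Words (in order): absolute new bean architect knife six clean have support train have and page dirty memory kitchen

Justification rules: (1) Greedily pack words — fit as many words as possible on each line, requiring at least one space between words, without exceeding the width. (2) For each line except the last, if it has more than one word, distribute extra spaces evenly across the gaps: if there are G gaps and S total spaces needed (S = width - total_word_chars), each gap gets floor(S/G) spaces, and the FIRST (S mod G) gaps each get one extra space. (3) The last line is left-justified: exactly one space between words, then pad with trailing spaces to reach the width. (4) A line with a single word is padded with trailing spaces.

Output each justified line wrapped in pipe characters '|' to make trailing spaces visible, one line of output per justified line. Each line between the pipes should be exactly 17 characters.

Line 1: ['absolute', 'new', 'bean'] (min_width=17, slack=0)
Line 2: ['architect', 'knife'] (min_width=15, slack=2)
Line 3: ['six', 'clean', 'have'] (min_width=14, slack=3)
Line 4: ['support', 'train'] (min_width=13, slack=4)
Line 5: ['have', 'and', 'page'] (min_width=13, slack=4)
Line 6: ['dirty', 'memory'] (min_width=12, slack=5)
Line 7: ['kitchen'] (min_width=7, slack=10)

Answer: |absolute new bean|
|architect   knife|
|six   clean  have|
|support     train|
|have   and   page|
|dirty      memory|
|kitchen          |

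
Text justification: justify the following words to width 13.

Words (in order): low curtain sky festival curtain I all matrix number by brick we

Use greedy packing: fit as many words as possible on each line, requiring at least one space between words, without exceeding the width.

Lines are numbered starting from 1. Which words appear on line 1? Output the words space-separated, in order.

Answer: low curtain

Derivation:
Line 1: ['low', 'curtain'] (min_width=11, slack=2)
Line 2: ['sky', 'festival'] (min_width=12, slack=1)
Line 3: ['curtain', 'I', 'all'] (min_width=13, slack=0)
Line 4: ['matrix', 'number'] (min_width=13, slack=0)
Line 5: ['by', 'brick', 'we'] (min_width=11, slack=2)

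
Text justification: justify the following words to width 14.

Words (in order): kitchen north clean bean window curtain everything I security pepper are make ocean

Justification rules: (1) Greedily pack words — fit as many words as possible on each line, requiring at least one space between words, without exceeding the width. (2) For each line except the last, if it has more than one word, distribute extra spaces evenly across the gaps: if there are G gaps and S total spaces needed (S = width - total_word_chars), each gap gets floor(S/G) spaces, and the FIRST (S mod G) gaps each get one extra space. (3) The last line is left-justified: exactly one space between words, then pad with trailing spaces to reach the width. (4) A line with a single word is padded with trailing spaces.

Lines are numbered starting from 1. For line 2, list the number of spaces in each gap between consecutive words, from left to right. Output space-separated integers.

Line 1: ['kitchen', 'north'] (min_width=13, slack=1)
Line 2: ['clean', 'bean'] (min_width=10, slack=4)
Line 3: ['window', 'curtain'] (min_width=14, slack=0)
Line 4: ['everything', 'I'] (min_width=12, slack=2)
Line 5: ['security'] (min_width=8, slack=6)
Line 6: ['pepper', 'are'] (min_width=10, slack=4)
Line 7: ['make', 'ocean'] (min_width=10, slack=4)

Answer: 5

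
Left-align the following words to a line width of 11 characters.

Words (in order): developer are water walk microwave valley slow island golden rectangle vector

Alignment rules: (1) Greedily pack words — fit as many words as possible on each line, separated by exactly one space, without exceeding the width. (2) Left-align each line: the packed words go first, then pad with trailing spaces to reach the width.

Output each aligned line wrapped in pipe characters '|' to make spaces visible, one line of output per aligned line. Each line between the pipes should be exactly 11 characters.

Line 1: ['developer'] (min_width=9, slack=2)
Line 2: ['are', 'water'] (min_width=9, slack=2)
Line 3: ['walk'] (min_width=4, slack=7)
Line 4: ['microwave'] (min_width=9, slack=2)
Line 5: ['valley', 'slow'] (min_width=11, slack=0)
Line 6: ['island'] (min_width=6, slack=5)
Line 7: ['golden'] (min_width=6, slack=5)
Line 8: ['rectangle'] (min_width=9, slack=2)
Line 9: ['vector'] (min_width=6, slack=5)

Answer: |developer  |
|are water  |
|walk       |
|microwave  |
|valley slow|
|island     |
|golden     |
|rectangle  |
|vector     |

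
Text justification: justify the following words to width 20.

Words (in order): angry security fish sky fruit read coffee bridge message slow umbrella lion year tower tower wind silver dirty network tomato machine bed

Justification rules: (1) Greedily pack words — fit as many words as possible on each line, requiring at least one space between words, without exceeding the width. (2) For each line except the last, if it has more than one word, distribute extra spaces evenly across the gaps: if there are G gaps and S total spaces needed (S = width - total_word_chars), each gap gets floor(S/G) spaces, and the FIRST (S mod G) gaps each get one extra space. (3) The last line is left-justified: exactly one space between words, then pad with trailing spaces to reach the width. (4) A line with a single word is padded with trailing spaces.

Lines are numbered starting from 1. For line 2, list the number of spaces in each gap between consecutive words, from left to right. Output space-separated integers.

Answer: 4 4

Derivation:
Line 1: ['angry', 'security', 'fish'] (min_width=19, slack=1)
Line 2: ['sky', 'fruit', 'read'] (min_width=14, slack=6)
Line 3: ['coffee', 'bridge'] (min_width=13, slack=7)
Line 4: ['message', 'slow'] (min_width=12, slack=8)
Line 5: ['umbrella', 'lion', 'year'] (min_width=18, slack=2)
Line 6: ['tower', 'tower', 'wind'] (min_width=16, slack=4)
Line 7: ['silver', 'dirty', 'network'] (min_width=20, slack=0)
Line 8: ['tomato', 'machine', 'bed'] (min_width=18, slack=2)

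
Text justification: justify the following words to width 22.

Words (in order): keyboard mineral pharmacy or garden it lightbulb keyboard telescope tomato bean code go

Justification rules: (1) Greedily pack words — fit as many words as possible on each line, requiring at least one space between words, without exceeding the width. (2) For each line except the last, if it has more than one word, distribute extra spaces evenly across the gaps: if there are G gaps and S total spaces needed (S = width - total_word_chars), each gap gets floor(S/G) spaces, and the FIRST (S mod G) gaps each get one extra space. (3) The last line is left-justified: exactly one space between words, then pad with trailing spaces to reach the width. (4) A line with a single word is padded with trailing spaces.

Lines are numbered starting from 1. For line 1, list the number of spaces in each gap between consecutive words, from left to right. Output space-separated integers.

Answer: 7

Derivation:
Line 1: ['keyboard', 'mineral'] (min_width=16, slack=6)
Line 2: ['pharmacy', 'or', 'garden', 'it'] (min_width=21, slack=1)
Line 3: ['lightbulb', 'keyboard'] (min_width=18, slack=4)
Line 4: ['telescope', 'tomato', 'bean'] (min_width=21, slack=1)
Line 5: ['code', 'go'] (min_width=7, slack=15)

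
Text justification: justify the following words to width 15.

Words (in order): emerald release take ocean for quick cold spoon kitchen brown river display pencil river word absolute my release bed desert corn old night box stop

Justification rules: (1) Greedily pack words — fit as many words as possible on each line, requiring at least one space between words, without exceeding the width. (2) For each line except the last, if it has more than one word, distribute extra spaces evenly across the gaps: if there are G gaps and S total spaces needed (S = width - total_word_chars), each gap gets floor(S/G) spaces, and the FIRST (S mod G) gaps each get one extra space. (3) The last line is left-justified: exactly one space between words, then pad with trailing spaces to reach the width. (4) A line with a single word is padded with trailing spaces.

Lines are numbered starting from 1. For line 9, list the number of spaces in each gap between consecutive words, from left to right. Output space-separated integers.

Answer: 5

Derivation:
Line 1: ['emerald', 'release'] (min_width=15, slack=0)
Line 2: ['take', 'ocean', 'for'] (min_width=14, slack=1)
Line 3: ['quick', 'cold'] (min_width=10, slack=5)
Line 4: ['spoon', 'kitchen'] (min_width=13, slack=2)
Line 5: ['brown', 'river'] (min_width=11, slack=4)
Line 6: ['display', 'pencil'] (min_width=14, slack=1)
Line 7: ['river', 'word'] (min_width=10, slack=5)
Line 8: ['absolute', 'my'] (min_width=11, slack=4)
Line 9: ['release', 'bed'] (min_width=11, slack=4)
Line 10: ['desert', 'corn', 'old'] (min_width=15, slack=0)
Line 11: ['night', 'box', 'stop'] (min_width=14, slack=1)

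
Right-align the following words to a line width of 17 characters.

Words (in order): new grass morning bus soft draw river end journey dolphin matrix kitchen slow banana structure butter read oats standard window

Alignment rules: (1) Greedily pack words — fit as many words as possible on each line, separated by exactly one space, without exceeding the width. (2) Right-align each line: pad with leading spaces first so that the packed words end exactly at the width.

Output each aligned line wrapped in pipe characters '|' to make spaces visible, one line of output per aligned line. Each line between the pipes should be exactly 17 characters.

Answer: |new grass morning|
|    bus soft draw|
|river end journey|
|   dolphin matrix|
|     kitchen slow|
| banana structure|
| butter read oats|
|  standard window|

Derivation:
Line 1: ['new', 'grass', 'morning'] (min_width=17, slack=0)
Line 2: ['bus', 'soft', 'draw'] (min_width=13, slack=4)
Line 3: ['river', 'end', 'journey'] (min_width=17, slack=0)
Line 4: ['dolphin', 'matrix'] (min_width=14, slack=3)
Line 5: ['kitchen', 'slow'] (min_width=12, slack=5)
Line 6: ['banana', 'structure'] (min_width=16, slack=1)
Line 7: ['butter', 'read', 'oats'] (min_width=16, slack=1)
Line 8: ['standard', 'window'] (min_width=15, slack=2)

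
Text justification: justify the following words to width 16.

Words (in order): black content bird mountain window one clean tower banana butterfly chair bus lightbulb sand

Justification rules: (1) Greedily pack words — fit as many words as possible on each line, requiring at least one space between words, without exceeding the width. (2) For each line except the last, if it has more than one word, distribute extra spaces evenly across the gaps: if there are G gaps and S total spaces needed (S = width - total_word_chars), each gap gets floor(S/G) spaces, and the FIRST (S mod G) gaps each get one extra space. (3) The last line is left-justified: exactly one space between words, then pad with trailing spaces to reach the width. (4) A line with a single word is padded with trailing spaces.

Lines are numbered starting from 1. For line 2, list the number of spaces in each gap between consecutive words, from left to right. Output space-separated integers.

Line 1: ['black', 'content'] (min_width=13, slack=3)
Line 2: ['bird', 'mountain'] (min_width=13, slack=3)
Line 3: ['window', 'one', 'clean'] (min_width=16, slack=0)
Line 4: ['tower', 'banana'] (min_width=12, slack=4)
Line 5: ['butterfly', 'chair'] (min_width=15, slack=1)
Line 6: ['bus', 'lightbulb'] (min_width=13, slack=3)
Line 7: ['sand'] (min_width=4, slack=12)

Answer: 4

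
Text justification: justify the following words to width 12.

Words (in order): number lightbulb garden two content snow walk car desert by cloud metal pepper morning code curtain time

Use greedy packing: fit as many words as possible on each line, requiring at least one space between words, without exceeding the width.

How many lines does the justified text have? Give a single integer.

Answer: 10

Derivation:
Line 1: ['number'] (min_width=6, slack=6)
Line 2: ['lightbulb'] (min_width=9, slack=3)
Line 3: ['garden', 'two'] (min_width=10, slack=2)
Line 4: ['content', 'snow'] (min_width=12, slack=0)
Line 5: ['walk', 'car'] (min_width=8, slack=4)
Line 6: ['desert', 'by'] (min_width=9, slack=3)
Line 7: ['cloud', 'metal'] (min_width=11, slack=1)
Line 8: ['pepper'] (min_width=6, slack=6)
Line 9: ['morning', 'code'] (min_width=12, slack=0)
Line 10: ['curtain', 'time'] (min_width=12, slack=0)
Total lines: 10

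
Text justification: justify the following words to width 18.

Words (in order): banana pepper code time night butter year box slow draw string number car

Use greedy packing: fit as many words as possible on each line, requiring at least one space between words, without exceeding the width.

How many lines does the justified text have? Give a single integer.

Line 1: ['banana', 'pepper', 'code'] (min_width=18, slack=0)
Line 2: ['time', 'night', 'butter'] (min_width=17, slack=1)
Line 3: ['year', 'box', 'slow', 'draw'] (min_width=18, slack=0)
Line 4: ['string', 'number', 'car'] (min_width=17, slack=1)
Total lines: 4

Answer: 4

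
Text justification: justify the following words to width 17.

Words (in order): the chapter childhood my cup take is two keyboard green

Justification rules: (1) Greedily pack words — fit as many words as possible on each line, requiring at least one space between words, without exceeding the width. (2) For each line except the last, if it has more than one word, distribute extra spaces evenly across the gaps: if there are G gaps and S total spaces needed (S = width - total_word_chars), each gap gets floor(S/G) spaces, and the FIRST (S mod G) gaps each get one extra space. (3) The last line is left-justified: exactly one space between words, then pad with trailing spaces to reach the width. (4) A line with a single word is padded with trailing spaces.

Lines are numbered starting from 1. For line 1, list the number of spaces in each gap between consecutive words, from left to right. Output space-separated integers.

Line 1: ['the', 'chapter'] (min_width=11, slack=6)
Line 2: ['childhood', 'my', 'cup'] (min_width=16, slack=1)
Line 3: ['take', 'is', 'two'] (min_width=11, slack=6)
Line 4: ['keyboard', 'green'] (min_width=14, slack=3)

Answer: 7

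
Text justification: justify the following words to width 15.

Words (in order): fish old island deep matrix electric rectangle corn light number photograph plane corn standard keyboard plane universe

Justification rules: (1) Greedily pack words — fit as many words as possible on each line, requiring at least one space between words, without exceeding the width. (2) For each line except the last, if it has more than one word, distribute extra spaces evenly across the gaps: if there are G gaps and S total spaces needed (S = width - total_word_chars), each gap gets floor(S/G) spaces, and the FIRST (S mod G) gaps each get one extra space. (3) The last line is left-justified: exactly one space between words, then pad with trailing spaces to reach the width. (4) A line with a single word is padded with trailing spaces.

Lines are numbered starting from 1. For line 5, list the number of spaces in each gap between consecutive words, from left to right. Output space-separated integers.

Line 1: ['fish', 'old', 'island'] (min_width=15, slack=0)
Line 2: ['deep', 'matrix'] (min_width=11, slack=4)
Line 3: ['electric'] (min_width=8, slack=7)
Line 4: ['rectangle', 'corn'] (min_width=14, slack=1)
Line 5: ['light', 'number'] (min_width=12, slack=3)
Line 6: ['photograph'] (min_width=10, slack=5)
Line 7: ['plane', 'corn'] (min_width=10, slack=5)
Line 8: ['standard'] (min_width=8, slack=7)
Line 9: ['keyboard', 'plane'] (min_width=14, slack=1)
Line 10: ['universe'] (min_width=8, slack=7)

Answer: 4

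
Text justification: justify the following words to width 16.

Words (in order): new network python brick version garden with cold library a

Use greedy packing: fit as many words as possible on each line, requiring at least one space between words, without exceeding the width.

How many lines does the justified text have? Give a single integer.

Answer: 5

Derivation:
Line 1: ['new', 'network'] (min_width=11, slack=5)
Line 2: ['python', 'brick'] (min_width=12, slack=4)
Line 3: ['version', 'garden'] (min_width=14, slack=2)
Line 4: ['with', 'cold'] (min_width=9, slack=7)
Line 5: ['library', 'a'] (min_width=9, slack=7)
Total lines: 5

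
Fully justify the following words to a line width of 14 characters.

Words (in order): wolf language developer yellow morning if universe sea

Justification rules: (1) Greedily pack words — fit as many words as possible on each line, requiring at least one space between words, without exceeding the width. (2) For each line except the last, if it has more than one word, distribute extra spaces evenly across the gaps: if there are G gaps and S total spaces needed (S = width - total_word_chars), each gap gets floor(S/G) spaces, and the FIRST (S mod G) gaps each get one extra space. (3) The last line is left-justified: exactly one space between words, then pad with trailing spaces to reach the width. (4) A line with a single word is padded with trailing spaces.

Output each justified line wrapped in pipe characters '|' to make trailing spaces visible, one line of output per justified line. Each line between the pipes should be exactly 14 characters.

Line 1: ['wolf', 'language'] (min_width=13, slack=1)
Line 2: ['developer'] (min_width=9, slack=5)
Line 3: ['yellow', 'morning'] (min_width=14, slack=0)
Line 4: ['if', 'universe'] (min_width=11, slack=3)
Line 5: ['sea'] (min_width=3, slack=11)

Answer: |wolf  language|
|developer     |
|yellow morning|
|if    universe|
|sea           |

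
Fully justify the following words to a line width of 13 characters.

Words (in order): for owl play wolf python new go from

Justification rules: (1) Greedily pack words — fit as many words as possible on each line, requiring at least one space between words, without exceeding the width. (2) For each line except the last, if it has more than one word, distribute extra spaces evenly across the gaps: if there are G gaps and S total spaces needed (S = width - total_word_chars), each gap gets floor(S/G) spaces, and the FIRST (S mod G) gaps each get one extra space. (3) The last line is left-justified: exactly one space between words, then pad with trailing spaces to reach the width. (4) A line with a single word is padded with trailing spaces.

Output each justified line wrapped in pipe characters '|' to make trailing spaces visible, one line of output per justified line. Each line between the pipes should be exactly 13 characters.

Answer: |for  owl play|
|wolf   python|
|new go from  |

Derivation:
Line 1: ['for', 'owl', 'play'] (min_width=12, slack=1)
Line 2: ['wolf', 'python'] (min_width=11, slack=2)
Line 3: ['new', 'go', 'from'] (min_width=11, slack=2)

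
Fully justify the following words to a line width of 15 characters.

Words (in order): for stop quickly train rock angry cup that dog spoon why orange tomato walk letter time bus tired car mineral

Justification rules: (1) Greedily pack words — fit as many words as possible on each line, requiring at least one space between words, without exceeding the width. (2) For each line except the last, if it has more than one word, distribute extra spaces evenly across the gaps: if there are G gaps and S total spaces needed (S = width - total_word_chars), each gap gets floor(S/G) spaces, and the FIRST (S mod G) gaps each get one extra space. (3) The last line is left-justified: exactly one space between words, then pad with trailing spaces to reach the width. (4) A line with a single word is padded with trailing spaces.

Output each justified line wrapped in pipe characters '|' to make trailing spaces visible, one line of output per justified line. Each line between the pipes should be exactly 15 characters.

Answer: |for        stop|
|quickly   train|
|rock  angry cup|
|that  dog spoon|
|why      orange|
|tomato     walk|
|letter time bus|
|tired       car|
|mineral        |

Derivation:
Line 1: ['for', 'stop'] (min_width=8, slack=7)
Line 2: ['quickly', 'train'] (min_width=13, slack=2)
Line 3: ['rock', 'angry', 'cup'] (min_width=14, slack=1)
Line 4: ['that', 'dog', 'spoon'] (min_width=14, slack=1)
Line 5: ['why', 'orange'] (min_width=10, slack=5)
Line 6: ['tomato', 'walk'] (min_width=11, slack=4)
Line 7: ['letter', 'time', 'bus'] (min_width=15, slack=0)
Line 8: ['tired', 'car'] (min_width=9, slack=6)
Line 9: ['mineral'] (min_width=7, slack=8)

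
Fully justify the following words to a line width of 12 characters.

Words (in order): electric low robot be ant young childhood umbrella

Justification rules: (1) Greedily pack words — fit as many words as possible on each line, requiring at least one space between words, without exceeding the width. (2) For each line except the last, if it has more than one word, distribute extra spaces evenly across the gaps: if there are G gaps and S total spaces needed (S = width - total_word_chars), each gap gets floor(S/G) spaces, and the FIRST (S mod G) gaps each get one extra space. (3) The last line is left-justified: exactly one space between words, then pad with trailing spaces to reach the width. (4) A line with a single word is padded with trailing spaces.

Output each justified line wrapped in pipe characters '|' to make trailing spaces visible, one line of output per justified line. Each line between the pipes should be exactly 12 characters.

Line 1: ['electric', 'low'] (min_width=12, slack=0)
Line 2: ['robot', 'be', 'ant'] (min_width=12, slack=0)
Line 3: ['young'] (min_width=5, slack=7)
Line 4: ['childhood'] (min_width=9, slack=3)
Line 5: ['umbrella'] (min_width=8, slack=4)

Answer: |electric low|
|robot be ant|
|young       |
|childhood   |
|umbrella    |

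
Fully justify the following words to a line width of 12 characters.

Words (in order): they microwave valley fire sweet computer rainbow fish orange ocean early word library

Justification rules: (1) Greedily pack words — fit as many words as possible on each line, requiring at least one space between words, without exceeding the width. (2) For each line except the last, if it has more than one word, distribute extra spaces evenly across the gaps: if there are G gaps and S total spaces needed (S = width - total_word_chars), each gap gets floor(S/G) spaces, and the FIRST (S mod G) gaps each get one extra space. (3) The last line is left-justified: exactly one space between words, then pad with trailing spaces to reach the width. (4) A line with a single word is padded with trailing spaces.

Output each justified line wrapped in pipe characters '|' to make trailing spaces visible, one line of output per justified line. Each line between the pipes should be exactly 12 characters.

Line 1: ['they'] (min_width=4, slack=8)
Line 2: ['microwave'] (min_width=9, slack=3)
Line 3: ['valley', 'fire'] (min_width=11, slack=1)
Line 4: ['sweet'] (min_width=5, slack=7)
Line 5: ['computer'] (min_width=8, slack=4)
Line 6: ['rainbow', 'fish'] (min_width=12, slack=0)
Line 7: ['orange', 'ocean'] (min_width=12, slack=0)
Line 8: ['early', 'word'] (min_width=10, slack=2)
Line 9: ['library'] (min_width=7, slack=5)

Answer: |they        |
|microwave   |
|valley  fire|
|sweet       |
|computer    |
|rainbow fish|
|orange ocean|
|early   word|
|library     |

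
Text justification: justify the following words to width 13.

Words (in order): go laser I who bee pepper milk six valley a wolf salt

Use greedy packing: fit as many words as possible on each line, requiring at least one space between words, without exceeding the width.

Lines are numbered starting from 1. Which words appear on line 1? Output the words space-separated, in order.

Answer: go laser I

Derivation:
Line 1: ['go', 'laser', 'I'] (min_width=10, slack=3)
Line 2: ['who', 'bee'] (min_width=7, slack=6)
Line 3: ['pepper', 'milk'] (min_width=11, slack=2)
Line 4: ['six', 'valley', 'a'] (min_width=12, slack=1)
Line 5: ['wolf', 'salt'] (min_width=9, slack=4)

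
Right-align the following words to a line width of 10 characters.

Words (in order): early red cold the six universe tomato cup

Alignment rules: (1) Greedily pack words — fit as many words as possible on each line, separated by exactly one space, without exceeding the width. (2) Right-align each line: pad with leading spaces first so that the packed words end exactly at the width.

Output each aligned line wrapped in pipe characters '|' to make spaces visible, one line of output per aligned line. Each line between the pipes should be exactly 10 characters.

Answer: | early red|
|  cold the|
|       six|
|  universe|
|tomato cup|

Derivation:
Line 1: ['early', 'red'] (min_width=9, slack=1)
Line 2: ['cold', 'the'] (min_width=8, slack=2)
Line 3: ['six'] (min_width=3, slack=7)
Line 4: ['universe'] (min_width=8, slack=2)
Line 5: ['tomato', 'cup'] (min_width=10, slack=0)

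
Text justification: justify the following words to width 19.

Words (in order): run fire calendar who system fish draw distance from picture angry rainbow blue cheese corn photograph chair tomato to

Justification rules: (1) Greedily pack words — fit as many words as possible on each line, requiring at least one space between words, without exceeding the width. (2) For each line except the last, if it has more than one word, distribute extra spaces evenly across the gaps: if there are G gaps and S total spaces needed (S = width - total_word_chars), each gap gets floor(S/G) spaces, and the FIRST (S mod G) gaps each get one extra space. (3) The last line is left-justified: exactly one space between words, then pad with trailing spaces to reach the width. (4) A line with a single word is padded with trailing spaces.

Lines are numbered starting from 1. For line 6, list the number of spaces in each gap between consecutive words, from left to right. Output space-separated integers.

Answer: 5

Derivation:
Line 1: ['run', 'fire', 'calendar'] (min_width=17, slack=2)
Line 2: ['who', 'system', 'fish'] (min_width=15, slack=4)
Line 3: ['draw', 'distance', 'from'] (min_width=18, slack=1)
Line 4: ['picture', 'angry'] (min_width=13, slack=6)
Line 5: ['rainbow', 'blue', 'cheese'] (min_width=19, slack=0)
Line 6: ['corn', 'photograph'] (min_width=15, slack=4)
Line 7: ['chair', 'tomato', 'to'] (min_width=15, slack=4)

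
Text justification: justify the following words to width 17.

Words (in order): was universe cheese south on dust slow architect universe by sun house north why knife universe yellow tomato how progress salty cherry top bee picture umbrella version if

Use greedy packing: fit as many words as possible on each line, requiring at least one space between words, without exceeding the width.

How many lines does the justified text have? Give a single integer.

Line 1: ['was', 'universe'] (min_width=12, slack=5)
Line 2: ['cheese', 'south', 'on'] (min_width=15, slack=2)
Line 3: ['dust', 'slow'] (min_width=9, slack=8)
Line 4: ['architect'] (min_width=9, slack=8)
Line 5: ['universe', 'by', 'sun'] (min_width=15, slack=2)
Line 6: ['house', 'north', 'why'] (min_width=15, slack=2)
Line 7: ['knife', 'universe'] (min_width=14, slack=3)
Line 8: ['yellow', 'tomato', 'how'] (min_width=17, slack=0)
Line 9: ['progress', 'salty'] (min_width=14, slack=3)
Line 10: ['cherry', 'top', 'bee'] (min_width=14, slack=3)
Line 11: ['picture', 'umbrella'] (min_width=16, slack=1)
Line 12: ['version', 'if'] (min_width=10, slack=7)
Total lines: 12

Answer: 12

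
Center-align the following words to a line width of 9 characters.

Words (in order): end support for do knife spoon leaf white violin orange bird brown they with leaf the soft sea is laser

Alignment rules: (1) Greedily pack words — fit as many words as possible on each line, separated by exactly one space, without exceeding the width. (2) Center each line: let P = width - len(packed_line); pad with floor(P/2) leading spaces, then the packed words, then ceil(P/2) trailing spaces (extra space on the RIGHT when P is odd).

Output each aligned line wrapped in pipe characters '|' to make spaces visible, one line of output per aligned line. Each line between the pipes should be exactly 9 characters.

Answer: |   end   |
| support |
| for do  |
|  knife  |
|  spoon  |
|  leaf   |
|  white  |
| violin  |
| orange  |
|  bird   |
|  brown  |
|they with|
|leaf the |
|soft sea |
|is laser |

Derivation:
Line 1: ['end'] (min_width=3, slack=6)
Line 2: ['support'] (min_width=7, slack=2)
Line 3: ['for', 'do'] (min_width=6, slack=3)
Line 4: ['knife'] (min_width=5, slack=4)
Line 5: ['spoon'] (min_width=5, slack=4)
Line 6: ['leaf'] (min_width=4, slack=5)
Line 7: ['white'] (min_width=5, slack=4)
Line 8: ['violin'] (min_width=6, slack=3)
Line 9: ['orange'] (min_width=6, slack=3)
Line 10: ['bird'] (min_width=4, slack=5)
Line 11: ['brown'] (min_width=5, slack=4)
Line 12: ['they', 'with'] (min_width=9, slack=0)
Line 13: ['leaf', 'the'] (min_width=8, slack=1)
Line 14: ['soft', 'sea'] (min_width=8, slack=1)
Line 15: ['is', 'laser'] (min_width=8, slack=1)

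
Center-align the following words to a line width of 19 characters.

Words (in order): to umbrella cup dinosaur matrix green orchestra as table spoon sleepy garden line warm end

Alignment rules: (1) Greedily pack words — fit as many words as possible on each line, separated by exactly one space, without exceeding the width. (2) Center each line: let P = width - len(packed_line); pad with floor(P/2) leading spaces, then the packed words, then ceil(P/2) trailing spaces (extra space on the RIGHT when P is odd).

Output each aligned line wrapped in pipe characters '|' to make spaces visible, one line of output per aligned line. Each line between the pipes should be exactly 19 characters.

Answer: |  to umbrella cup  |
|  dinosaur matrix  |
|green orchestra as |
|table spoon sleepy |
| garden line warm  |
|        end        |

Derivation:
Line 1: ['to', 'umbrella', 'cup'] (min_width=15, slack=4)
Line 2: ['dinosaur', 'matrix'] (min_width=15, slack=4)
Line 3: ['green', 'orchestra', 'as'] (min_width=18, slack=1)
Line 4: ['table', 'spoon', 'sleepy'] (min_width=18, slack=1)
Line 5: ['garden', 'line', 'warm'] (min_width=16, slack=3)
Line 6: ['end'] (min_width=3, slack=16)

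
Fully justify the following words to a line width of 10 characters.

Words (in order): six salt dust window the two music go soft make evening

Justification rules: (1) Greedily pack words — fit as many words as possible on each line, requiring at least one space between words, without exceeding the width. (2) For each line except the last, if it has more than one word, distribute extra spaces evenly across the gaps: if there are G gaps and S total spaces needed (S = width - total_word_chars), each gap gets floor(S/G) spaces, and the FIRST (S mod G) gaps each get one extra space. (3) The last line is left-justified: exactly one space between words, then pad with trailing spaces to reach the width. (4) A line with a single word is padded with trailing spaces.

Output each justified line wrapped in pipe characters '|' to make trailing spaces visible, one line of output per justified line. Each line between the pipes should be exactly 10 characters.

Answer: |six   salt|
|dust      |
|window the|
|two  music|
|go    soft|
|make      |
|evening   |

Derivation:
Line 1: ['six', 'salt'] (min_width=8, slack=2)
Line 2: ['dust'] (min_width=4, slack=6)
Line 3: ['window', 'the'] (min_width=10, slack=0)
Line 4: ['two', 'music'] (min_width=9, slack=1)
Line 5: ['go', 'soft'] (min_width=7, slack=3)
Line 6: ['make'] (min_width=4, slack=6)
Line 7: ['evening'] (min_width=7, slack=3)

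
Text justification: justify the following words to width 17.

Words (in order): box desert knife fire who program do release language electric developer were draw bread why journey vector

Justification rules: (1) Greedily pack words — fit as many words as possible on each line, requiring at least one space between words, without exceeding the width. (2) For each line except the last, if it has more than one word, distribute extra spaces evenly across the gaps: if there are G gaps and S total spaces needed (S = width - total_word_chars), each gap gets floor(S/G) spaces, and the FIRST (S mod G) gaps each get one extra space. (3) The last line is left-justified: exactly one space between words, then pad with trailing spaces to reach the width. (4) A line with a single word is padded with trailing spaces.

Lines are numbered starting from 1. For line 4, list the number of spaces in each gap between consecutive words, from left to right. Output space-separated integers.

Line 1: ['box', 'desert', 'knife'] (min_width=16, slack=1)
Line 2: ['fire', 'who', 'program'] (min_width=16, slack=1)
Line 3: ['do', 'release'] (min_width=10, slack=7)
Line 4: ['language', 'electric'] (min_width=17, slack=0)
Line 5: ['developer', 'were'] (min_width=14, slack=3)
Line 6: ['draw', 'bread', 'why'] (min_width=14, slack=3)
Line 7: ['journey', 'vector'] (min_width=14, slack=3)

Answer: 1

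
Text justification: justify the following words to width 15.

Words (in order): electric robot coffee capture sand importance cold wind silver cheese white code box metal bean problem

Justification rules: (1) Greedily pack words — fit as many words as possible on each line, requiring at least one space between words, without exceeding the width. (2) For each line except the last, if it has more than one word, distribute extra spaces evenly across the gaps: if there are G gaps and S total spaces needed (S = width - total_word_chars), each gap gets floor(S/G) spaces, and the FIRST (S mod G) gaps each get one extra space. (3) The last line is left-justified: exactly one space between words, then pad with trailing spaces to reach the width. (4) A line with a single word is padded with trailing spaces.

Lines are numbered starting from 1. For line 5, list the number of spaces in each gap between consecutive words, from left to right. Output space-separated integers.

Answer: 3

Derivation:
Line 1: ['electric', 'robot'] (min_width=14, slack=1)
Line 2: ['coffee', 'capture'] (min_width=14, slack=1)
Line 3: ['sand', 'importance'] (min_width=15, slack=0)
Line 4: ['cold', 'wind'] (min_width=9, slack=6)
Line 5: ['silver', 'cheese'] (min_width=13, slack=2)
Line 6: ['white', 'code', 'box'] (min_width=14, slack=1)
Line 7: ['metal', 'bean'] (min_width=10, slack=5)
Line 8: ['problem'] (min_width=7, slack=8)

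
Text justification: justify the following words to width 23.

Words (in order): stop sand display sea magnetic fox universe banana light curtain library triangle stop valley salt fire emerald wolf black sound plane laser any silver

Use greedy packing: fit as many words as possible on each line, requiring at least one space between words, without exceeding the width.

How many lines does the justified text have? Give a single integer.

Line 1: ['stop', 'sand', 'display', 'sea'] (min_width=21, slack=2)
Line 2: ['magnetic', 'fox', 'universe'] (min_width=21, slack=2)
Line 3: ['banana', 'light', 'curtain'] (min_width=20, slack=3)
Line 4: ['library', 'triangle', 'stop'] (min_width=21, slack=2)
Line 5: ['valley', 'salt', 'fire'] (min_width=16, slack=7)
Line 6: ['emerald', 'wolf', 'black'] (min_width=18, slack=5)
Line 7: ['sound', 'plane', 'laser', 'any'] (min_width=21, slack=2)
Line 8: ['silver'] (min_width=6, slack=17)
Total lines: 8

Answer: 8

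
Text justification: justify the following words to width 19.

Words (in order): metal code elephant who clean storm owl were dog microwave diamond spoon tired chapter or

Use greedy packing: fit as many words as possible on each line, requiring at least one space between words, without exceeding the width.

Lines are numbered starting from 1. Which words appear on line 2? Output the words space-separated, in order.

Answer: who clean storm owl

Derivation:
Line 1: ['metal', 'code', 'elephant'] (min_width=19, slack=0)
Line 2: ['who', 'clean', 'storm', 'owl'] (min_width=19, slack=0)
Line 3: ['were', 'dog', 'microwave'] (min_width=18, slack=1)
Line 4: ['diamond', 'spoon', 'tired'] (min_width=19, slack=0)
Line 5: ['chapter', 'or'] (min_width=10, slack=9)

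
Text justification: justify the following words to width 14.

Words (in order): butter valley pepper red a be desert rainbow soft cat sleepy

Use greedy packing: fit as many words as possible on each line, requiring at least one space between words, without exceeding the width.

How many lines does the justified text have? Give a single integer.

Line 1: ['butter', 'valley'] (min_width=13, slack=1)
Line 2: ['pepper', 'red', 'a'] (min_width=12, slack=2)
Line 3: ['be', 'desert'] (min_width=9, slack=5)
Line 4: ['rainbow', 'soft'] (min_width=12, slack=2)
Line 5: ['cat', 'sleepy'] (min_width=10, slack=4)
Total lines: 5

Answer: 5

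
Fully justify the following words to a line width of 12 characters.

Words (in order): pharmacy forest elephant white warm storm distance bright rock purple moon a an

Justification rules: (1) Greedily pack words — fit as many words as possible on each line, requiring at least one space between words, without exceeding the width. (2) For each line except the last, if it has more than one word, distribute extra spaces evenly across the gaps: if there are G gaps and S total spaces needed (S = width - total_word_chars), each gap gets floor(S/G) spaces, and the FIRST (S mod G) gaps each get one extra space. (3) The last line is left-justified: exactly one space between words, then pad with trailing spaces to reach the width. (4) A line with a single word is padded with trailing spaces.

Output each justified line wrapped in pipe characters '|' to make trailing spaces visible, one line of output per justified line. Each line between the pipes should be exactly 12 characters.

Line 1: ['pharmacy'] (min_width=8, slack=4)
Line 2: ['forest'] (min_width=6, slack=6)
Line 3: ['elephant'] (min_width=8, slack=4)
Line 4: ['white', 'warm'] (min_width=10, slack=2)
Line 5: ['storm'] (min_width=5, slack=7)
Line 6: ['distance'] (min_width=8, slack=4)
Line 7: ['bright', 'rock'] (min_width=11, slack=1)
Line 8: ['purple', 'moon'] (min_width=11, slack=1)
Line 9: ['a', 'an'] (min_width=4, slack=8)

Answer: |pharmacy    |
|forest      |
|elephant    |
|white   warm|
|storm       |
|distance    |
|bright  rock|
|purple  moon|
|a an        |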